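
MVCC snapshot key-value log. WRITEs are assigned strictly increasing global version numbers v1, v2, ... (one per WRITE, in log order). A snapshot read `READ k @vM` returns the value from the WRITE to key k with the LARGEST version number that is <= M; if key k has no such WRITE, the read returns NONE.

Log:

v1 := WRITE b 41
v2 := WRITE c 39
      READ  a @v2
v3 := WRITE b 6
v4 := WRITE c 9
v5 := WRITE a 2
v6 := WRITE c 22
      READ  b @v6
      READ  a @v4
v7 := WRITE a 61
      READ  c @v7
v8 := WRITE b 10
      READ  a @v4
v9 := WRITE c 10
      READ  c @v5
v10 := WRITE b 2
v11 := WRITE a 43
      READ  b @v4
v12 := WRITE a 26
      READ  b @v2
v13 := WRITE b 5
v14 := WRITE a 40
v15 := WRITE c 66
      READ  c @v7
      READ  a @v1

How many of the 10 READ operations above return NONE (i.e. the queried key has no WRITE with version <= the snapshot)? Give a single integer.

Answer: 4

Derivation:
v1: WRITE b=41  (b history now [(1, 41)])
v2: WRITE c=39  (c history now [(2, 39)])
READ a @v2: history=[] -> no version <= 2 -> NONE
v3: WRITE b=6  (b history now [(1, 41), (3, 6)])
v4: WRITE c=9  (c history now [(2, 39), (4, 9)])
v5: WRITE a=2  (a history now [(5, 2)])
v6: WRITE c=22  (c history now [(2, 39), (4, 9), (6, 22)])
READ b @v6: history=[(1, 41), (3, 6)] -> pick v3 -> 6
READ a @v4: history=[(5, 2)] -> no version <= 4 -> NONE
v7: WRITE a=61  (a history now [(5, 2), (7, 61)])
READ c @v7: history=[(2, 39), (4, 9), (6, 22)] -> pick v6 -> 22
v8: WRITE b=10  (b history now [(1, 41), (3, 6), (8, 10)])
READ a @v4: history=[(5, 2), (7, 61)] -> no version <= 4 -> NONE
v9: WRITE c=10  (c history now [(2, 39), (4, 9), (6, 22), (9, 10)])
READ c @v5: history=[(2, 39), (4, 9), (6, 22), (9, 10)] -> pick v4 -> 9
v10: WRITE b=2  (b history now [(1, 41), (3, 6), (8, 10), (10, 2)])
v11: WRITE a=43  (a history now [(5, 2), (7, 61), (11, 43)])
READ b @v4: history=[(1, 41), (3, 6), (8, 10), (10, 2)] -> pick v3 -> 6
v12: WRITE a=26  (a history now [(5, 2), (7, 61), (11, 43), (12, 26)])
READ b @v2: history=[(1, 41), (3, 6), (8, 10), (10, 2)] -> pick v1 -> 41
v13: WRITE b=5  (b history now [(1, 41), (3, 6), (8, 10), (10, 2), (13, 5)])
v14: WRITE a=40  (a history now [(5, 2), (7, 61), (11, 43), (12, 26), (14, 40)])
v15: WRITE c=66  (c history now [(2, 39), (4, 9), (6, 22), (9, 10), (15, 66)])
READ c @v7: history=[(2, 39), (4, 9), (6, 22), (9, 10), (15, 66)] -> pick v6 -> 22
READ a @v1: history=[(5, 2), (7, 61), (11, 43), (12, 26), (14, 40)] -> no version <= 1 -> NONE
Read results in order: ['NONE', '6', 'NONE', '22', 'NONE', '9', '6', '41', '22', 'NONE']
NONE count = 4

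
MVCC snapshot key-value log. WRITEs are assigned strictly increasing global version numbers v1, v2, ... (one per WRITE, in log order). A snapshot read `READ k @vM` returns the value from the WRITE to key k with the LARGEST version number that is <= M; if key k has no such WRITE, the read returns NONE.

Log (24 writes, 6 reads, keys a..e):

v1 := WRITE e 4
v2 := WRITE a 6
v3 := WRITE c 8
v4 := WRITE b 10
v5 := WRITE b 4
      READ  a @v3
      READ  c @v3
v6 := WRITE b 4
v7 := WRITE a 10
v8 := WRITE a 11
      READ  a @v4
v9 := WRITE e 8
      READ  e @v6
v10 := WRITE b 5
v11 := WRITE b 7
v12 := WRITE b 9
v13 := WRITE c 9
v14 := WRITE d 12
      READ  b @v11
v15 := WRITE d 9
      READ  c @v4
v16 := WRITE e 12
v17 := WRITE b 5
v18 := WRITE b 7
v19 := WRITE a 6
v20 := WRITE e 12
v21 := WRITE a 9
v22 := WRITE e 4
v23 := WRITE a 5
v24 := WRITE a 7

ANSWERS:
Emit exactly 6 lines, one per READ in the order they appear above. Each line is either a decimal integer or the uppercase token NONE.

Answer: 6
8
6
4
7
8

Derivation:
v1: WRITE e=4  (e history now [(1, 4)])
v2: WRITE a=6  (a history now [(2, 6)])
v3: WRITE c=8  (c history now [(3, 8)])
v4: WRITE b=10  (b history now [(4, 10)])
v5: WRITE b=4  (b history now [(4, 10), (5, 4)])
READ a @v3: history=[(2, 6)] -> pick v2 -> 6
READ c @v3: history=[(3, 8)] -> pick v3 -> 8
v6: WRITE b=4  (b history now [(4, 10), (5, 4), (6, 4)])
v7: WRITE a=10  (a history now [(2, 6), (7, 10)])
v8: WRITE a=11  (a history now [(2, 6), (7, 10), (8, 11)])
READ a @v4: history=[(2, 6), (7, 10), (8, 11)] -> pick v2 -> 6
v9: WRITE e=8  (e history now [(1, 4), (9, 8)])
READ e @v6: history=[(1, 4), (9, 8)] -> pick v1 -> 4
v10: WRITE b=5  (b history now [(4, 10), (5, 4), (6, 4), (10, 5)])
v11: WRITE b=7  (b history now [(4, 10), (5, 4), (6, 4), (10, 5), (11, 7)])
v12: WRITE b=9  (b history now [(4, 10), (5, 4), (6, 4), (10, 5), (11, 7), (12, 9)])
v13: WRITE c=9  (c history now [(3, 8), (13, 9)])
v14: WRITE d=12  (d history now [(14, 12)])
READ b @v11: history=[(4, 10), (5, 4), (6, 4), (10, 5), (11, 7), (12, 9)] -> pick v11 -> 7
v15: WRITE d=9  (d history now [(14, 12), (15, 9)])
READ c @v4: history=[(3, 8), (13, 9)] -> pick v3 -> 8
v16: WRITE e=12  (e history now [(1, 4), (9, 8), (16, 12)])
v17: WRITE b=5  (b history now [(4, 10), (5, 4), (6, 4), (10, 5), (11, 7), (12, 9), (17, 5)])
v18: WRITE b=7  (b history now [(4, 10), (5, 4), (6, 4), (10, 5), (11, 7), (12, 9), (17, 5), (18, 7)])
v19: WRITE a=6  (a history now [(2, 6), (7, 10), (8, 11), (19, 6)])
v20: WRITE e=12  (e history now [(1, 4), (9, 8), (16, 12), (20, 12)])
v21: WRITE a=9  (a history now [(2, 6), (7, 10), (8, 11), (19, 6), (21, 9)])
v22: WRITE e=4  (e history now [(1, 4), (9, 8), (16, 12), (20, 12), (22, 4)])
v23: WRITE a=5  (a history now [(2, 6), (7, 10), (8, 11), (19, 6), (21, 9), (23, 5)])
v24: WRITE a=7  (a history now [(2, 6), (7, 10), (8, 11), (19, 6), (21, 9), (23, 5), (24, 7)])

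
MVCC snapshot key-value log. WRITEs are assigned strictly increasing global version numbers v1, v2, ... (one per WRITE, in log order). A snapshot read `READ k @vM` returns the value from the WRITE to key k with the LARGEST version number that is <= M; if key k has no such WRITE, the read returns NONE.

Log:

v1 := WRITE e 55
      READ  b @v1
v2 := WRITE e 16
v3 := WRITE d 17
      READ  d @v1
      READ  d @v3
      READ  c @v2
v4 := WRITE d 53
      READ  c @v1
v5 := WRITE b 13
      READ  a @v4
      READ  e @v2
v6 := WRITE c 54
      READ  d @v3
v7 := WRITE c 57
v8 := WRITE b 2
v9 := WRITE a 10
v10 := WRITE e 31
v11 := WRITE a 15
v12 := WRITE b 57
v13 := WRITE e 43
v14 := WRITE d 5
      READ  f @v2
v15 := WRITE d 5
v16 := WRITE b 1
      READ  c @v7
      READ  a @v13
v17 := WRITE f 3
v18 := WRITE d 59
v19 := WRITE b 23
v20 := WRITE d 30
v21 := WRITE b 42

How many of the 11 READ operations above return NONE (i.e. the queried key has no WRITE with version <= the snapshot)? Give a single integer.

v1: WRITE e=55  (e history now [(1, 55)])
READ b @v1: history=[] -> no version <= 1 -> NONE
v2: WRITE e=16  (e history now [(1, 55), (2, 16)])
v3: WRITE d=17  (d history now [(3, 17)])
READ d @v1: history=[(3, 17)] -> no version <= 1 -> NONE
READ d @v3: history=[(3, 17)] -> pick v3 -> 17
READ c @v2: history=[] -> no version <= 2 -> NONE
v4: WRITE d=53  (d history now [(3, 17), (4, 53)])
READ c @v1: history=[] -> no version <= 1 -> NONE
v5: WRITE b=13  (b history now [(5, 13)])
READ a @v4: history=[] -> no version <= 4 -> NONE
READ e @v2: history=[(1, 55), (2, 16)] -> pick v2 -> 16
v6: WRITE c=54  (c history now [(6, 54)])
READ d @v3: history=[(3, 17), (4, 53)] -> pick v3 -> 17
v7: WRITE c=57  (c history now [(6, 54), (7, 57)])
v8: WRITE b=2  (b history now [(5, 13), (8, 2)])
v9: WRITE a=10  (a history now [(9, 10)])
v10: WRITE e=31  (e history now [(1, 55), (2, 16), (10, 31)])
v11: WRITE a=15  (a history now [(9, 10), (11, 15)])
v12: WRITE b=57  (b history now [(5, 13), (8, 2), (12, 57)])
v13: WRITE e=43  (e history now [(1, 55), (2, 16), (10, 31), (13, 43)])
v14: WRITE d=5  (d history now [(3, 17), (4, 53), (14, 5)])
READ f @v2: history=[] -> no version <= 2 -> NONE
v15: WRITE d=5  (d history now [(3, 17), (4, 53), (14, 5), (15, 5)])
v16: WRITE b=1  (b history now [(5, 13), (8, 2), (12, 57), (16, 1)])
READ c @v7: history=[(6, 54), (7, 57)] -> pick v7 -> 57
READ a @v13: history=[(9, 10), (11, 15)] -> pick v11 -> 15
v17: WRITE f=3  (f history now [(17, 3)])
v18: WRITE d=59  (d history now [(3, 17), (4, 53), (14, 5), (15, 5), (18, 59)])
v19: WRITE b=23  (b history now [(5, 13), (8, 2), (12, 57), (16, 1), (19, 23)])
v20: WRITE d=30  (d history now [(3, 17), (4, 53), (14, 5), (15, 5), (18, 59), (20, 30)])
v21: WRITE b=42  (b history now [(5, 13), (8, 2), (12, 57), (16, 1), (19, 23), (21, 42)])
Read results in order: ['NONE', 'NONE', '17', 'NONE', 'NONE', 'NONE', '16', '17', 'NONE', '57', '15']
NONE count = 6

Answer: 6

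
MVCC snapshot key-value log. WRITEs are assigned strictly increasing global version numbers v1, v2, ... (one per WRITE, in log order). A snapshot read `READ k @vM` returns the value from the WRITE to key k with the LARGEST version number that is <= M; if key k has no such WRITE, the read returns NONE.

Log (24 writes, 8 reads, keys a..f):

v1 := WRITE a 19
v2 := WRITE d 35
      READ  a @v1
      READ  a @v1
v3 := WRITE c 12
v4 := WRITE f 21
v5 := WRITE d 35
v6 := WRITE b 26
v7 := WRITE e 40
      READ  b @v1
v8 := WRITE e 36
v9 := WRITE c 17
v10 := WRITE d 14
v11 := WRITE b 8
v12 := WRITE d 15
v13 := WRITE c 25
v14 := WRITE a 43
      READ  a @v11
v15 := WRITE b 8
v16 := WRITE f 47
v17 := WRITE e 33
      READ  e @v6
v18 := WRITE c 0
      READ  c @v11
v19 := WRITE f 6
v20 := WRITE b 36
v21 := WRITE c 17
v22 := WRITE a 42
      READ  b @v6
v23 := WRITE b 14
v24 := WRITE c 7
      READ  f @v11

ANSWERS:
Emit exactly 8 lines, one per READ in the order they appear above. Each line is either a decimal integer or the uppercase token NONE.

Answer: 19
19
NONE
19
NONE
17
26
21

Derivation:
v1: WRITE a=19  (a history now [(1, 19)])
v2: WRITE d=35  (d history now [(2, 35)])
READ a @v1: history=[(1, 19)] -> pick v1 -> 19
READ a @v1: history=[(1, 19)] -> pick v1 -> 19
v3: WRITE c=12  (c history now [(3, 12)])
v4: WRITE f=21  (f history now [(4, 21)])
v5: WRITE d=35  (d history now [(2, 35), (5, 35)])
v6: WRITE b=26  (b history now [(6, 26)])
v7: WRITE e=40  (e history now [(7, 40)])
READ b @v1: history=[(6, 26)] -> no version <= 1 -> NONE
v8: WRITE e=36  (e history now [(7, 40), (8, 36)])
v9: WRITE c=17  (c history now [(3, 12), (9, 17)])
v10: WRITE d=14  (d history now [(2, 35), (5, 35), (10, 14)])
v11: WRITE b=8  (b history now [(6, 26), (11, 8)])
v12: WRITE d=15  (d history now [(2, 35), (5, 35), (10, 14), (12, 15)])
v13: WRITE c=25  (c history now [(3, 12), (9, 17), (13, 25)])
v14: WRITE a=43  (a history now [(1, 19), (14, 43)])
READ a @v11: history=[(1, 19), (14, 43)] -> pick v1 -> 19
v15: WRITE b=8  (b history now [(6, 26), (11, 8), (15, 8)])
v16: WRITE f=47  (f history now [(4, 21), (16, 47)])
v17: WRITE e=33  (e history now [(7, 40), (8, 36), (17, 33)])
READ e @v6: history=[(7, 40), (8, 36), (17, 33)] -> no version <= 6 -> NONE
v18: WRITE c=0  (c history now [(3, 12), (9, 17), (13, 25), (18, 0)])
READ c @v11: history=[(3, 12), (9, 17), (13, 25), (18, 0)] -> pick v9 -> 17
v19: WRITE f=6  (f history now [(4, 21), (16, 47), (19, 6)])
v20: WRITE b=36  (b history now [(6, 26), (11, 8), (15, 8), (20, 36)])
v21: WRITE c=17  (c history now [(3, 12), (9, 17), (13, 25), (18, 0), (21, 17)])
v22: WRITE a=42  (a history now [(1, 19), (14, 43), (22, 42)])
READ b @v6: history=[(6, 26), (11, 8), (15, 8), (20, 36)] -> pick v6 -> 26
v23: WRITE b=14  (b history now [(6, 26), (11, 8), (15, 8), (20, 36), (23, 14)])
v24: WRITE c=7  (c history now [(3, 12), (9, 17), (13, 25), (18, 0), (21, 17), (24, 7)])
READ f @v11: history=[(4, 21), (16, 47), (19, 6)] -> pick v4 -> 21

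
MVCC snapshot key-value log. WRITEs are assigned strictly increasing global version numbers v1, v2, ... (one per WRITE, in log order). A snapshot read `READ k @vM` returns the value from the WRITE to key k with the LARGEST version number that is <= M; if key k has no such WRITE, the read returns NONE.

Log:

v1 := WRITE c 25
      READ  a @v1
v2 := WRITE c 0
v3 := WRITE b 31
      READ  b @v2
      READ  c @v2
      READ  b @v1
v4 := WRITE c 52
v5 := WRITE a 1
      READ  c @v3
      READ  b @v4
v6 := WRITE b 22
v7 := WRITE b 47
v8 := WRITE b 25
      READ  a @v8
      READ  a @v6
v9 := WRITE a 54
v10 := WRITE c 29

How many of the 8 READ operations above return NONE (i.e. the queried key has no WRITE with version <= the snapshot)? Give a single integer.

Answer: 3

Derivation:
v1: WRITE c=25  (c history now [(1, 25)])
READ a @v1: history=[] -> no version <= 1 -> NONE
v2: WRITE c=0  (c history now [(1, 25), (2, 0)])
v3: WRITE b=31  (b history now [(3, 31)])
READ b @v2: history=[(3, 31)] -> no version <= 2 -> NONE
READ c @v2: history=[(1, 25), (2, 0)] -> pick v2 -> 0
READ b @v1: history=[(3, 31)] -> no version <= 1 -> NONE
v4: WRITE c=52  (c history now [(1, 25), (2, 0), (4, 52)])
v5: WRITE a=1  (a history now [(5, 1)])
READ c @v3: history=[(1, 25), (2, 0), (4, 52)] -> pick v2 -> 0
READ b @v4: history=[(3, 31)] -> pick v3 -> 31
v6: WRITE b=22  (b history now [(3, 31), (6, 22)])
v7: WRITE b=47  (b history now [(3, 31), (6, 22), (7, 47)])
v8: WRITE b=25  (b history now [(3, 31), (6, 22), (7, 47), (8, 25)])
READ a @v8: history=[(5, 1)] -> pick v5 -> 1
READ a @v6: history=[(5, 1)] -> pick v5 -> 1
v9: WRITE a=54  (a history now [(5, 1), (9, 54)])
v10: WRITE c=29  (c history now [(1, 25), (2, 0), (4, 52), (10, 29)])
Read results in order: ['NONE', 'NONE', '0', 'NONE', '0', '31', '1', '1']
NONE count = 3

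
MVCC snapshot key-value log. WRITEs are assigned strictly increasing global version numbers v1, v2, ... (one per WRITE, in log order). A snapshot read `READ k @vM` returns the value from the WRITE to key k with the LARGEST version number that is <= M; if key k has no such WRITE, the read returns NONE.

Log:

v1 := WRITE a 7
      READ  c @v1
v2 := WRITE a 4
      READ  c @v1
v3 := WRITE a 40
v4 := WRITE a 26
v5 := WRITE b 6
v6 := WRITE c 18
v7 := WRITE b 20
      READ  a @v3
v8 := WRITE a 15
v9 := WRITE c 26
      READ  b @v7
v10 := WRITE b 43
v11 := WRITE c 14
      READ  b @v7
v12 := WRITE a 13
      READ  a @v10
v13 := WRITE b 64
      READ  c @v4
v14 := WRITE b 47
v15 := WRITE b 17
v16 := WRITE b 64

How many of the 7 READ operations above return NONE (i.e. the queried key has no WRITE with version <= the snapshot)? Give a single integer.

v1: WRITE a=7  (a history now [(1, 7)])
READ c @v1: history=[] -> no version <= 1 -> NONE
v2: WRITE a=4  (a history now [(1, 7), (2, 4)])
READ c @v1: history=[] -> no version <= 1 -> NONE
v3: WRITE a=40  (a history now [(1, 7), (2, 4), (3, 40)])
v4: WRITE a=26  (a history now [(1, 7), (2, 4), (3, 40), (4, 26)])
v5: WRITE b=6  (b history now [(5, 6)])
v6: WRITE c=18  (c history now [(6, 18)])
v7: WRITE b=20  (b history now [(5, 6), (7, 20)])
READ a @v3: history=[(1, 7), (2, 4), (3, 40), (4, 26)] -> pick v3 -> 40
v8: WRITE a=15  (a history now [(1, 7), (2, 4), (3, 40), (4, 26), (8, 15)])
v9: WRITE c=26  (c history now [(6, 18), (9, 26)])
READ b @v7: history=[(5, 6), (7, 20)] -> pick v7 -> 20
v10: WRITE b=43  (b history now [(5, 6), (7, 20), (10, 43)])
v11: WRITE c=14  (c history now [(6, 18), (9, 26), (11, 14)])
READ b @v7: history=[(5, 6), (7, 20), (10, 43)] -> pick v7 -> 20
v12: WRITE a=13  (a history now [(1, 7), (2, 4), (3, 40), (4, 26), (8, 15), (12, 13)])
READ a @v10: history=[(1, 7), (2, 4), (3, 40), (4, 26), (8, 15), (12, 13)] -> pick v8 -> 15
v13: WRITE b=64  (b history now [(5, 6), (7, 20), (10, 43), (13, 64)])
READ c @v4: history=[(6, 18), (9, 26), (11, 14)] -> no version <= 4 -> NONE
v14: WRITE b=47  (b history now [(5, 6), (7, 20), (10, 43), (13, 64), (14, 47)])
v15: WRITE b=17  (b history now [(5, 6), (7, 20), (10, 43), (13, 64), (14, 47), (15, 17)])
v16: WRITE b=64  (b history now [(5, 6), (7, 20), (10, 43), (13, 64), (14, 47), (15, 17), (16, 64)])
Read results in order: ['NONE', 'NONE', '40', '20', '20', '15', 'NONE']
NONE count = 3

Answer: 3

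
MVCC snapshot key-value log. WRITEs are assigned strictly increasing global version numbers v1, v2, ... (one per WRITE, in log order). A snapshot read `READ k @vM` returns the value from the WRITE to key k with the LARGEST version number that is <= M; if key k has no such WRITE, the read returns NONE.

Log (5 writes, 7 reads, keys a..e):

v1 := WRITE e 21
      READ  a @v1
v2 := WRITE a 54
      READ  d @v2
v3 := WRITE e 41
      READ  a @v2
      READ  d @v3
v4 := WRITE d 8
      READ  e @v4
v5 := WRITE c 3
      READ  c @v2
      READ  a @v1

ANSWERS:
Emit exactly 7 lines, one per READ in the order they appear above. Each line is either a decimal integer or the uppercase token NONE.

Answer: NONE
NONE
54
NONE
41
NONE
NONE

Derivation:
v1: WRITE e=21  (e history now [(1, 21)])
READ a @v1: history=[] -> no version <= 1 -> NONE
v2: WRITE a=54  (a history now [(2, 54)])
READ d @v2: history=[] -> no version <= 2 -> NONE
v3: WRITE e=41  (e history now [(1, 21), (3, 41)])
READ a @v2: history=[(2, 54)] -> pick v2 -> 54
READ d @v3: history=[] -> no version <= 3 -> NONE
v4: WRITE d=8  (d history now [(4, 8)])
READ e @v4: history=[(1, 21), (3, 41)] -> pick v3 -> 41
v5: WRITE c=3  (c history now [(5, 3)])
READ c @v2: history=[(5, 3)] -> no version <= 2 -> NONE
READ a @v1: history=[(2, 54)] -> no version <= 1 -> NONE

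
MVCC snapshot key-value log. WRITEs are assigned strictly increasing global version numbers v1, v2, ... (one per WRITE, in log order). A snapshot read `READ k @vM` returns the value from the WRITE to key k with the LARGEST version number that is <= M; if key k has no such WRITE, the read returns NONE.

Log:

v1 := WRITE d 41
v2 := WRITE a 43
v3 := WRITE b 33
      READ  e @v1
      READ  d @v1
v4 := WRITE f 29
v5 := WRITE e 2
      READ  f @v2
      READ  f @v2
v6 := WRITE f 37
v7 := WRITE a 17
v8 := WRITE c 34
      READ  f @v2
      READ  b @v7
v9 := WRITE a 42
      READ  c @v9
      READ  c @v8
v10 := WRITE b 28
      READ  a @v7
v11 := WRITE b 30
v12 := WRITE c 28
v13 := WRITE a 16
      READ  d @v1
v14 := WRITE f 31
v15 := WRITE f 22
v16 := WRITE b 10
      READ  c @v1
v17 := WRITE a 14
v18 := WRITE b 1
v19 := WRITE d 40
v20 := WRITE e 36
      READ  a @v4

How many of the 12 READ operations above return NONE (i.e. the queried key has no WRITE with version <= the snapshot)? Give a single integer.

Answer: 5

Derivation:
v1: WRITE d=41  (d history now [(1, 41)])
v2: WRITE a=43  (a history now [(2, 43)])
v3: WRITE b=33  (b history now [(3, 33)])
READ e @v1: history=[] -> no version <= 1 -> NONE
READ d @v1: history=[(1, 41)] -> pick v1 -> 41
v4: WRITE f=29  (f history now [(4, 29)])
v5: WRITE e=2  (e history now [(5, 2)])
READ f @v2: history=[(4, 29)] -> no version <= 2 -> NONE
READ f @v2: history=[(4, 29)] -> no version <= 2 -> NONE
v6: WRITE f=37  (f history now [(4, 29), (6, 37)])
v7: WRITE a=17  (a history now [(2, 43), (7, 17)])
v8: WRITE c=34  (c history now [(8, 34)])
READ f @v2: history=[(4, 29), (6, 37)] -> no version <= 2 -> NONE
READ b @v7: history=[(3, 33)] -> pick v3 -> 33
v9: WRITE a=42  (a history now [(2, 43), (7, 17), (9, 42)])
READ c @v9: history=[(8, 34)] -> pick v8 -> 34
READ c @v8: history=[(8, 34)] -> pick v8 -> 34
v10: WRITE b=28  (b history now [(3, 33), (10, 28)])
READ a @v7: history=[(2, 43), (7, 17), (9, 42)] -> pick v7 -> 17
v11: WRITE b=30  (b history now [(3, 33), (10, 28), (11, 30)])
v12: WRITE c=28  (c history now [(8, 34), (12, 28)])
v13: WRITE a=16  (a history now [(2, 43), (7, 17), (9, 42), (13, 16)])
READ d @v1: history=[(1, 41)] -> pick v1 -> 41
v14: WRITE f=31  (f history now [(4, 29), (6, 37), (14, 31)])
v15: WRITE f=22  (f history now [(4, 29), (6, 37), (14, 31), (15, 22)])
v16: WRITE b=10  (b history now [(3, 33), (10, 28), (11, 30), (16, 10)])
READ c @v1: history=[(8, 34), (12, 28)] -> no version <= 1 -> NONE
v17: WRITE a=14  (a history now [(2, 43), (7, 17), (9, 42), (13, 16), (17, 14)])
v18: WRITE b=1  (b history now [(3, 33), (10, 28), (11, 30), (16, 10), (18, 1)])
v19: WRITE d=40  (d history now [(1, 41), (19, 40)])
v20: WRITE e=36  (e history now [(5, 2), (20, 36)])
READ a @v4: history=[(2, 43), (7, 17), (9, 42), (13, 16), (17, 14)] -> pick v2 -> 43
Read results in order: ['NONE', '41', 'NONE', 'NONE', 'NONE', '33', '34', '34', '17', '41', 'NONE', '43']
NONE count = 5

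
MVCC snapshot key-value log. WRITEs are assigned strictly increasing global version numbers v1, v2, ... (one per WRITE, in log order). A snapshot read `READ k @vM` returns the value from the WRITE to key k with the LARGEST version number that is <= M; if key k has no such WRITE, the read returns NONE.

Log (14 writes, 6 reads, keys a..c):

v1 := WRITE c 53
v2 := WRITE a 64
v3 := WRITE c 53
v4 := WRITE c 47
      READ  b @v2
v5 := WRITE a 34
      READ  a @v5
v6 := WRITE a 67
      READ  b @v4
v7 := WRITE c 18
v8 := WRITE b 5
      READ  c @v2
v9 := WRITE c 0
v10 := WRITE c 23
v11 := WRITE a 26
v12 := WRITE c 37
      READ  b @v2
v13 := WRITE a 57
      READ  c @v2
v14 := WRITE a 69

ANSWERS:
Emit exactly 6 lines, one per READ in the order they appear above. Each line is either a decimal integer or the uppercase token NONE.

v1: WRITE c=53  (c history now [(1, 53)])
v2: WRITE a=64  (a history now [(2, 64)])
v3: WRITE c=53  (c history now [(1, 53), (3, 53)])
v4: WRITE c=47  (c history now [(1, 53), (3, 53), (4, 47)])
READ b @v2: history=[] -> no version <= 2 -> NONE
v5: WRITE a=34  (a history now [(2, 64), (5, 34)])
READ a @v5: history=[(2, 64), (5, 34)] -> pick v5 -> 34
v6: WRITE a=67  (a history now [(2, 64), (5, 34), (6, 67)])
READ b @v4: history=[] -> no version <= 4 -> NONE
v7: WRITE c=18  (c history now [(1, 53), (3, 53), (4, 47), (7, 18)])
v8: WRITE b=5  (b history now [(8, 5)])
READ c @v2: history=[(1, 53), (3, 53), (4, 47), (7, 18)] -> pick v1 -> 53
v9: WRITE c=0  (c history now [(1, 53), (3, 53), (4, 47), (7, 18), (9, 0)])
v10: WRITE c=23  (c history now [(1, 53), (3, 53), (4, 47), (7, 18), (9, 0), (10, 23)])
v11: WRITE a=26  (a history now [(2, 64), (5, 34), (6, 67), (11, 26)])
v12: WRITE c=37  (c history now [(1, 53), (3, 53), (4, 47), (7, 18), (9, 0), (10, 23), (12, 37)])
READ b @v2: history=[(8, 5)] -> no version <= 2 -> NONE
v13: WRITE a=57  (a history now [(2, 64), (5, 34), (6, 67), (11, 26), (13, 57)])
READ c @v2: history=[(1, 53), (3, 53), (4, 47), (7, 18), (9, 0), (10, 23), (12, 37)] -> pick v1 -> 53
v14: WRITE a=69  (a history now [(2, 64), (5, 34), (6, 67), (11, 26), (13, 57), (14, 69)])

Answer: NONE
34
NONE
53
NONE
53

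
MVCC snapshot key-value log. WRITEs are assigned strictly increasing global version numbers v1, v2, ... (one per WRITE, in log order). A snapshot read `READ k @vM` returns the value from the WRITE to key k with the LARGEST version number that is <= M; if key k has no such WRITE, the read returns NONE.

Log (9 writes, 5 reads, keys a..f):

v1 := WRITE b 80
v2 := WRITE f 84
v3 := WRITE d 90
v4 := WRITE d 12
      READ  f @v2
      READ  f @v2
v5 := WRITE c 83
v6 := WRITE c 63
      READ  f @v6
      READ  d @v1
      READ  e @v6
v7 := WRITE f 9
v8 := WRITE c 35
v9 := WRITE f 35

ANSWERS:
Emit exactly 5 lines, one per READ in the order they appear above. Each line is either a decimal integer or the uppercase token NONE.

v1: WRITE b=80  (b history now [(1, 80)])
v2: WRITE f=84  (f history now [(2, 84)])
v3: WRITE d=90  (d history now [(3, 90)])
v4: WRITE d=12  (d history now [(3, 90), (4, 12)])
READ f @v2: history=[(2, 84)] -> pick v2 -> 84
READ f @v2: history=[(2, 84)] -> pick v2 -> 84
v5: WRITE c=83  (c history now [(5, 83)])
v6: WRITE c=63  (c history now [(5, 83), (6, 63)])
READ f @v6: history=[(2, 84)] -> pick v2 -> 84
READ d @v1: history=[(3, 90), (4, 12)] -> no version <= 1 -> NONE
READ e @v6: history=[] -> no version <= 6 -> NONE
v7: WRITE f=9  (f history now [(2, 84), (7, 9)])
v8: WRITE c=35  (c history now [(5, 83), (6, 63), (8, 35)])
v9: WRITE f=35  (f history now [(2, 84), (7, 9), (9, 35)])

Answer: 84
84
84
NONE
NONE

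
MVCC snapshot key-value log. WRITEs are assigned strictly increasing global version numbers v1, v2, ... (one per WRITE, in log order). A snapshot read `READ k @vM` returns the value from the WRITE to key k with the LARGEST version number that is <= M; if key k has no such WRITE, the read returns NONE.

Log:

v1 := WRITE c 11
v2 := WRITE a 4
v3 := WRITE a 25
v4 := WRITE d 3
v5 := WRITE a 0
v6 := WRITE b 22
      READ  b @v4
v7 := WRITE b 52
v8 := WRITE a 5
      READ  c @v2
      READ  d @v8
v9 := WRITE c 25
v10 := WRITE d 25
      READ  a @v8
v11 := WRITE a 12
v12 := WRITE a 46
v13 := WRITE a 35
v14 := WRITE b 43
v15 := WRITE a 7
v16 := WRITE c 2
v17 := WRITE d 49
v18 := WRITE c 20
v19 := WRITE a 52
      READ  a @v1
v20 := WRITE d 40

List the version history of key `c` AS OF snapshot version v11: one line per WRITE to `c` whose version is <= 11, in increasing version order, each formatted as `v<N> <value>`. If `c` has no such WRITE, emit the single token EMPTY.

Answer: v1 11
v9 25

Derivation:
Scan writes for key=c with version <= 11:
  v1 WRITE c 11 -> keep
  v2 WRITE a 4 -> skip
  v3 WRITE a 25 -> skip
  v4 WRITE d 3 -> skip
  v5 WRITE a 0 -> skip
  v6 WRITE b 22 -> skip
  v7 WRITE b 52 -> skip
  v8 WRITE a 5 -> skip
  v9 WRITE c 25 -> keep
  v10 WRITE d 25 -> skip
  v11 WRITE a 12 -> skip
  v12 WRITE a 46 -> skip
  v13 WRITE a 35 -> skip
  v14 WRITE b 43 -> skip
  v15 WRITE a 7 -> skip
  v16 WRITE c 2 -> drop (> snap)
  v17 WRITE d 49 -> skip
  v18 WRITE c 20 -> drop (> snap)
  v19 WRITE a 52 -> skip
  v20 WRITE d 40 -> skip
Collected: [(1, 11), (9, 25)]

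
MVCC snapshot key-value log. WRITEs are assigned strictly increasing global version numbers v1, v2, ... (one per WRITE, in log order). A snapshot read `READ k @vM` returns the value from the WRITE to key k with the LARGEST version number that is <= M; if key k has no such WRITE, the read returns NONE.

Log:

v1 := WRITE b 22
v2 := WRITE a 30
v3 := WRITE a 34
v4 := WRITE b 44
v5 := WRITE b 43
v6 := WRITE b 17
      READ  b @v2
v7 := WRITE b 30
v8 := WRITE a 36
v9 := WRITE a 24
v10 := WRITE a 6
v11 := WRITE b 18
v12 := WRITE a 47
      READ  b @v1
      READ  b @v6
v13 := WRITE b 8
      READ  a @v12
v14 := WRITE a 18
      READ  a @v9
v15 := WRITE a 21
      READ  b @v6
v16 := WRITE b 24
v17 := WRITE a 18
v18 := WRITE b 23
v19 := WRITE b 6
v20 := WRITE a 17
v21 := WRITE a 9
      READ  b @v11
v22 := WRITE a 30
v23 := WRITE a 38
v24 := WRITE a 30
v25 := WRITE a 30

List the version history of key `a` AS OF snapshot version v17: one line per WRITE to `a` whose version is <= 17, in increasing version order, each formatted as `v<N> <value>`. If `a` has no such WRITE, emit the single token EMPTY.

Scan writes for key=a with version <= 17:
  v1 WRITE b 22 -> skip
  v2 WRITE a 30 -> keep
  v3 WRITE a 34 -> keep
  v4 WRITE b 44 -> skip
  v5 WRITE b 43 -> skip
  v6 WRITE b 17 -> skip
  v7 WRITE b 30 -> skip
  v8 WRITE a 36 -> keep
  v9 WRITE a 24 -> keep
  v10 WRITE a 6 -> keep
  v11 WRITE b 18 -> skip
  v12 WRITE a 47 -> keep
  v13 WRITE b 8 -> skip
  v14 WRITE a 18 -> keep
  v15 WRITE a 21 -> keep
  v16 WRITE b 24 -> skip
  v17 WRITE a 18 -> keep
  v18 WRITE b 23 -> skip
  v19 WRITE b 6 -> skip
  v20 WRITE a 17 -> drop (> snap)
  v21 WRITE a 9 -> drop (> snap)
  v22 WRITE a 30 -> drop (> snap)
  v23 WRITE a 38 -> drop (> snap)
  v24 WRITE a 30 -> drop (> snap)
  v25 WRITE a 30 -> drop (> snap)
Collected: [(2, 30), (3, 34), (8, 36), (9, 24), (10, 6), (12, 47), (14, 18), (15, 21), (17, 18)]

Answer: v2 30
v3 34
v8 36
v9 24
v10 6
v12 47
v14 18
v15 21
v17 18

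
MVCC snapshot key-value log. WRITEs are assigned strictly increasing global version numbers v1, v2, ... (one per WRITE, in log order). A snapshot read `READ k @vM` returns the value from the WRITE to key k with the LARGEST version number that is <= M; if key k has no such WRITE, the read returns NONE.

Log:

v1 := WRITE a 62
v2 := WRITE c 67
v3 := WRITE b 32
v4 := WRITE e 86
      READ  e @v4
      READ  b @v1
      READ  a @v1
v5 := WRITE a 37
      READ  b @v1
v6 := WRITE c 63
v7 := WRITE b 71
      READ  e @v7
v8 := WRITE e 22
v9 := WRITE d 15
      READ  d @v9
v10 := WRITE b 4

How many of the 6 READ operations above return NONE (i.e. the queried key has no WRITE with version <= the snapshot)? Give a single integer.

Answer: 2

Derivation:
v1: WRITE a=62  (a history now [(1, 62)])
v2: WRITE c=67  (c history now [(2, 67)])
v3: WRITE b=32  (b history now [(3, 32)])
v4: WRITE e=86  (e history now [(4, 86)])
READ e @v4: history=[(4, 86)] -> pick v4 -> 86
READ b @v1: history=[(3, 32)] -> no version <= 1 -> NONE
READ a @v1: history=[(1, 62)] -> pick v1 -> 62
v5: WRITE a=37  (a history now [(1, 62), (5, 37)])
READ b @v1: history=[(3, 32)] -> no version <= 1 -> NONE
v6: WRITE c=63  (c history now [(2, 67), (6, 63)])
v7: WRITE b=71  (b history now [(3, 32), (7, 71)])
READ e @v7: history=[(4, 86)] -> pick v4 -> 86
v8: WRITE e=22  (e history now [(4, 86), (8, 22)])
v9: WRITE d=15  (d history now [(9, 15)])
READ d @v9: history=[(9, 15)] -> pick v9 -> 15
v10: WRITE b=4  (b history now [(3, 32), (7, 71), (10, 4)])
Read results in order: ['86', 'NONE', '62', 'NONE', '86', '15']
NONE count = 2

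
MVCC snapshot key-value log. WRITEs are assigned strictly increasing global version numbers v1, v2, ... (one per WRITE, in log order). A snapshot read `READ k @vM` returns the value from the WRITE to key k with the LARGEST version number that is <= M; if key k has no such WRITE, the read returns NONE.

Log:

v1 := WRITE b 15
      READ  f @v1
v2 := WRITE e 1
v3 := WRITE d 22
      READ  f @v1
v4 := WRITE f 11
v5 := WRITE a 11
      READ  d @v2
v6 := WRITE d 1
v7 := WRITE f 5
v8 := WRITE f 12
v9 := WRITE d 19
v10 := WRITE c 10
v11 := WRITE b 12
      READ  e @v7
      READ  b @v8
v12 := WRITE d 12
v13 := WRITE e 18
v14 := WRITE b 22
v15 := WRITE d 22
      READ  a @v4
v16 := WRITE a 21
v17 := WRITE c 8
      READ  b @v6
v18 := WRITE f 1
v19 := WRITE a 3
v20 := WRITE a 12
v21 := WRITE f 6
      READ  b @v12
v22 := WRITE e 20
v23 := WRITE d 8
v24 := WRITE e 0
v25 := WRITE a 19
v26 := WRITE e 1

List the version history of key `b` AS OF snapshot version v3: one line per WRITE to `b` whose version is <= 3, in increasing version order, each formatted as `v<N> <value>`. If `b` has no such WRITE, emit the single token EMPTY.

Answer: v1 15

Derivation:
Scan writes for key=b with version <= 3:
  v1 WRITE b 15 -> keep
  v2 WRITE e 1 -> skip
  v3 WRITE d 22 -> skip
  v4 WRITE f 11 -> skip
  v5 WRITE a 11 -> skip
  v6 WRITE d 1 -> skip
  v7 WRITE f 5 -> skip
  v8 WRITE f 12 -> skip
  v9 WRITE d 19 -> skip
  v10 WRITE c 10 -> skip
  v11 WRITE b 12 -> drop (> snap)
  v12 WRITE d 12 -> skip
  v13 WRITE e 18 -> skip
  v14 WRITE b 22 -> drop (> snap)
  v15 WRITE d 22 -> skip
  v16 WRITE a 21 -> skip
  v17 WRITE c 8 -> skip
  v18 WRITE f 1 -> skip
  v19 WRITE a 3 -> skip
  v20 WRITE a 12 -> skip
  v21 WRITE f 6 -> skip
  v22 WRITE e 20 -> skip
  v23 WRITE d 8 -> skip
  v24 WRITE e 0 -> skip
  v25 WRITE a 19 -> skip
  v26 WRITE e 1 -> skip
Collected: [(1, 15)]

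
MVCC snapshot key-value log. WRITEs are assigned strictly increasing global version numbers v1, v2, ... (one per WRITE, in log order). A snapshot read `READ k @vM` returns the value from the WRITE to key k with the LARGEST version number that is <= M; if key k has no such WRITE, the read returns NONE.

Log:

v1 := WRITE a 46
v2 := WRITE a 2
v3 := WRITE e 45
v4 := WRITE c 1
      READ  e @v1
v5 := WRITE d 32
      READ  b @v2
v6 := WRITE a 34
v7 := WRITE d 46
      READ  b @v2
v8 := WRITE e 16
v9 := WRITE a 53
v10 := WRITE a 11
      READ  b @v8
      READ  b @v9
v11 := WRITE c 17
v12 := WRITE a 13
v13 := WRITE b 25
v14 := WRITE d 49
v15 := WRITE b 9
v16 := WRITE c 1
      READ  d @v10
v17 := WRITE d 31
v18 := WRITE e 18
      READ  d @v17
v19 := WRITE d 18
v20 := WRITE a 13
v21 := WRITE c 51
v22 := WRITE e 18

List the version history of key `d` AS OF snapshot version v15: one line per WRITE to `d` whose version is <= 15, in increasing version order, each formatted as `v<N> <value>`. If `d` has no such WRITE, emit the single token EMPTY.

Scan writes for key=d with version <= 15:
  v1 WRITE a 46 -> skip
  v2 WRITE a 2 -> skip
  v3 WRITE e 45 -> skip
  v4 WRITE c 1 -> skip
  v5 WRITE d 32 -> keep
  v6 WRITE a 34 -> skip
  v7 WRITE d 46 -> keep
  v8 WRITE e 16 -> skip
  v9 WRITE a 53 -> skip
  v10 WRITE a 11 -> skip
  v11 WRITE c 17 -> skip
  v12 WRITE a 13 -> skip
  v13 WRITE b 25 -> skip
  v14 WRITE d 49 -> keep
  v15 WRITE b 9 -> skip
  v16 WRITE c 1 -> skip
  v17 WRITE d 31 -> drop (> snap)
  v18 WRITE e 18 -> skip
  v19 WRITE d 18 -> drop (> snap)
  v20 WRITE a 13 -> skip
  v21 WRITE c 51 -> skip
  v22 WRITE e 18 -> skip
Collected: [(5, 32), (7, 46), (14, 49)]

Answer: v5 32
v7 46
v14 49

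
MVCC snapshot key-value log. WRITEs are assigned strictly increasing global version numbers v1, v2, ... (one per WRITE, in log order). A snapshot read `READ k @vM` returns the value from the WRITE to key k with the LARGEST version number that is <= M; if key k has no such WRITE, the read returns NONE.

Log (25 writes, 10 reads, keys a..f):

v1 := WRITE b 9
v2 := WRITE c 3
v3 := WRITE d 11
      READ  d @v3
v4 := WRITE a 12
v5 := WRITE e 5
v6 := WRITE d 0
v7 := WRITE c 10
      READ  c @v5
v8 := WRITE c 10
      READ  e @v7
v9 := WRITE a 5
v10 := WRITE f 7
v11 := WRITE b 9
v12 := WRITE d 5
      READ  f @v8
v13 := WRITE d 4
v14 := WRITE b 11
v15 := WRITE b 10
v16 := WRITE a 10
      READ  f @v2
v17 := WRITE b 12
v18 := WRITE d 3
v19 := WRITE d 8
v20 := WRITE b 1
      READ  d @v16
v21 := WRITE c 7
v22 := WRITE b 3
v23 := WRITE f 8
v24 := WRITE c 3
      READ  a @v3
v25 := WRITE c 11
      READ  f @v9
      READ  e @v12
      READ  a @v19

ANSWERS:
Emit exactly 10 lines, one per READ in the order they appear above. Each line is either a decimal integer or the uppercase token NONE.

v1: WRITE b=9  (b history now [(1, 9)])
v2: WRITE c=3  (c history now [(2, 3)])
v3: WRITE d=11  (d history now [(3, 11)])
READ d @v3: history=[(3, 11)] -> pick v3 -> 11
v4: WRITE a=12  (a history now [(4, 12)])
v5: WRITE e=5  (e history now [(5, 5)])
v6: WRITE d=0  (d history now [(3, 11), (6, 0)])
v7: WRITE c=10  (c history now [(2, 3), (7, 10)])
READ c @v5: history=[(2, 3), (7, 10)] -> pick v2 -> 3
v8: WRITE c=10  (c history now [(2, 3), (7, 10), (8, 10)])
READ e @v7: history=[(5, 5)] -> pick v5 -> 5
v9: WRITE a=5  (a history now [(4, 12), (9, 5)])
v10: WRITE f=7  (f history now [(10, 7)])
v11: WRITE b=9  (b history now [(1, 9), (11, 9)])
v12: WRITE d=5  (d history now [(3, 11), (6, 0), (12, 5)])
READ f @v8: history=[(10, 7)] -> no version <= 8 -> NONE
v13: WRITE d=4  (d history now [(3, 11), (6, 0), (12, 5), (13, 4)])
v14: WRITE b=11  (b history now [(1, 9), (11, 9), (14, 11)])
v15: WRITE b=10  (b history now [(1, 9), (11, 9), (14, 11), (15, 10)])
v16: WRITE a=10  (a history now [(4, 12), (9, 5), (16, 10)])
READ f @v2: history=[(10, 7)] -> no version <= 2 -> NONE
v17: WRITE b=12  (b history now [(1, 9), (11, 9), (14, 11), (15, 10), (17, 12)])
v18: WRITE d=3  (d history now [(3, 11), (6, 0), (12, 5), (13, 4), (18, 3)])
v19: WRITE d=8  (d history now [(3, 11), (6, 0), (12, 5), (13, 4), (18, 3), (19, 8)])
v20: WRITE b=1  (b history now [(1, 9), (11, 9), (14, 11), (15, 10), (17, 12), (20, 1)])
READ d @v16: history=[(3, 11), (6, 0), (12, 5), (13, 4), (18, 3), (19, 8)] -> pick v13 -> 4
v21: WRITE c=7  (c history now [(2, 3), (7, 10), (8, 10), (21, 7)])
v22: WRITE b=3  (b history now [(1, 9), (11, 9), (14, 11), (15, 10), (17, 12), (20, 1), (22, 3)])
v23: WRITE f=8  (f history now [(10, 7), (23, 8)])
v24: WRITE c=3  (c history now [(2, 3), (7, 10), (8, 10), (21, 7), (24, 3)])
READ a @v3: history=[(4, 12), (9, 5), (16, 10)] -> no version <= 3 -> NONE
v25: WRITE c=11  (c history now [(2, 3), (7, 10), (8, 10), (21, 7), (24, 3), (25, 11)])
READ f @v9: history=[(10, 7), (23, 8)] -> no version <= 9 -> NONE
READ e @v12: history=[(5, 5)] -> pick v5 -> 5
READ a @v19: history=[(4, 12), (9, 5), (16, 10)] -> pick v16 -> 10

Answer: 11
3
5
NONE
NONE
4
NONE
NONE
5
10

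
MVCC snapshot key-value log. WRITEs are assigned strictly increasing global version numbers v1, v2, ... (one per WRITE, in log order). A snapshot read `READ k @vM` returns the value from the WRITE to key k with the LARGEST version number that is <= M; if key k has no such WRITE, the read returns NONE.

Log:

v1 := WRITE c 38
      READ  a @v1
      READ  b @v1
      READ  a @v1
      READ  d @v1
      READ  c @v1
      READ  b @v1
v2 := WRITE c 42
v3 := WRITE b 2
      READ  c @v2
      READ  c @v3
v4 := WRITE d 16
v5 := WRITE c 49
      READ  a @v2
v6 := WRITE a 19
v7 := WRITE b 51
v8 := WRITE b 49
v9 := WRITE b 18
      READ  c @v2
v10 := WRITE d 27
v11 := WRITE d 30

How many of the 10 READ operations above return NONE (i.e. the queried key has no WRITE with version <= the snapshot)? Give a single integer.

Answer: 6

Derivation:
v1: WRITE c=38  (c history now [(1, 38)])
READ a @v1: history=[] -> no version <= 1 -> NONE
READ b @v1: history=[] -> no version <= 1 -> NONE
READ a @v1: history=[] -> no version <= 1 -> NONE
READ d @v1: history=[] -> no version <= 1 -> NONE
READ c @v1: history=[(1, 38)] -> pick v1 -> 38
READ b @v1: history=[] -> no version <= 1 -> NONE
v2: WRITE c=42  (c history now [(1, 38), (2, 42)])
v3: WRITE b=2  (b history now [(3, 2)])
READ c @v2: history=[(1, 38), (2, 42)] -> pick v2 -> 42
READ c @v3: history=[(1, 38), (2, 42)] -> pick v2 -> 42
v4: WRITE d=16  (d history now [(4, 16)])
v5: WRITE c=49  (c history now [(1, 38), (2, 42), (5, 49)])
READ a @v2: history=[] -> no version <= 2 -> NONE
v6: WRITE a=19  (a history now [(6, 19)])
v7: WRITE b=51  (b history now [(3, 2), (7, 51)])
v8: WRITE b=49  (b history now [(3, 2), (7, 51), (8, 49)])
v9: WRITE b=18  (b history now [(3, 2), (7, 51), (8, 49), (9, 18)])
READ c @v2: history=[(1, 38), (2, 42), (5, 49)] -> pick v2 -> 42
v10: WRITE d=27  (d history now [(4, 16), (10, 27)])
v11: WRITE d=30  (d history now [(4, 16), (10, 27), (11, 30)])
Read results in order: ['NONE', 'NONE', 'NONE', 'NONE', '38', 'NONE', '42', '42', 'NONE', '42']
NONE count = 6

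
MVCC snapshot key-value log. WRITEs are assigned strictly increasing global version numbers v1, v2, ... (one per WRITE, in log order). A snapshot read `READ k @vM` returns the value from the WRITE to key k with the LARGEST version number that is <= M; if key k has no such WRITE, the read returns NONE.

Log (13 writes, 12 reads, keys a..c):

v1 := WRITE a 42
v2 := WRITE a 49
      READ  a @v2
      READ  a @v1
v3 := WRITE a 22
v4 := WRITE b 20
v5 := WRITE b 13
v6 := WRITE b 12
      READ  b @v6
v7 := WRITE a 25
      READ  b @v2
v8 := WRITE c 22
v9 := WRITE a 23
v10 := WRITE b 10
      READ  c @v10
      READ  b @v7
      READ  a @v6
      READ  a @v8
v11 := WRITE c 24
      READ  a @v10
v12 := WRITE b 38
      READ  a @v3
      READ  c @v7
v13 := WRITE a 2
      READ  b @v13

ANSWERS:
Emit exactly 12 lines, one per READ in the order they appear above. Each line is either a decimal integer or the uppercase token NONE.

Answer: 49
42
12
NONE
22
12
22
25
23
22
NONE
38

Derivation:
v1: WRITE a=42  (a history now [(1, 42)])
v2: WRITE a=49  (a history now [(1, 42), (2, 49)])
READ a @v2: history=[(1, 42), (2, 49)] -> pick v2 -> 49
READ a @v1: history=[(1, 42), (2, 49)] -> pick v1 -> 42
v3: WRITE a=22  (a history now [(1, 42), (2, 49), (3, 22)])
v4: WRITE b=20  (b history now [(4, 20)])
v5: WRITE b=13  (b history now [(4, 20), (5, 13)])
v6: WRITE b=12  (b history now [(4, 20), (5, 13), (6, 12)])
READ b @v6: history=[(4, 20), (5, 13), (6, 12)] -> pick v6 -> 12
v7: WRITE a=25  (a history now [(1, 42), (2, 49), (3, 22), (7, 25)])
READ b @v2: history=[(4, 20), (5, 13), (6, 12)] -> no version <= 2 -> NONE
v8: WRITE c=22  (c history now [(8, 22)])
v9: WRITE a=23  (a history now [(1, 42), (2, 49), (3, 22), (7, 25), (9, 23)])
v10: WRITE b=10  (b history now [(4, 20), (5, 13), (6, 12), (10, 10)])
READ c @v10: history=[(8, 22)] -> pick v8 -> 22
READ b @v7: history=[(4, 20), (5, 13), (6, 12), (10, 10)] -> pick v6 -> 12
READ a @v6: history=[(1, 42), (2, 49), (3, 22), (7, 25), (9, 23)] -> pick v3 -> 22
READ a @v8: history=[(1, 42), (2, 49), (3, 22), (7, 25), (9, 23)] -> pick v7 -> 25
v11: WRITE c=24  (c history now [(8, 22), (11, 24)])
READ a @v10: history=[(1, 42), (2, 49), (3, 22), (7, 25), (9, 23)] -> pick v9 -> 23
v12: WRITE b=38  (b history now [(4, 20), (5, 13), (6, 12), (10, 10), (12, 38)])
READ a @v3: history=[(1, 42), (2, 49), (3, 22), (7, 25), (9, 23)] -> pick v3 -> 22
READ c @v7: history=[(8, 22), (11, 24)] -> no version <= 7 -> NONE
v13: WRITE a=2  (a history now [(1, 42), (2, 49), (3, 22), (7, 25), (9, 23), (13, 2)])
READ b @v13: history=[(4, 20), (5, 13), (6, 12), (10, 10), (12, 38)] -> pick v12 -> 38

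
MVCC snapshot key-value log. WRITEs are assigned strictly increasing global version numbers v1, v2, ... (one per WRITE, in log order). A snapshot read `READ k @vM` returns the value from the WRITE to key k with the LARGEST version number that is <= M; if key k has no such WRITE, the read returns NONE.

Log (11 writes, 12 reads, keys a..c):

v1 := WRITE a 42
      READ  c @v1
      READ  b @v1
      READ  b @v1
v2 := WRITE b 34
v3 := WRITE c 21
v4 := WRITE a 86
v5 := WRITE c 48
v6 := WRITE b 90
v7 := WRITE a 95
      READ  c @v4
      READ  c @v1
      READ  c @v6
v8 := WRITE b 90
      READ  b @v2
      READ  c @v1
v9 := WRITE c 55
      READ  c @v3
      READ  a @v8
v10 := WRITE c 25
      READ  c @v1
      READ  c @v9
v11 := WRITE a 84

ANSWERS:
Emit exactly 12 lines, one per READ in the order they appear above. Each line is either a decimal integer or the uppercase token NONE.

v1: WRITE a=42  (a history now [(1, 42)])
READ c @v1: history=[] -> no version <= 1 -> NONE
READ b @v1: history=[] -> no version <= 1 -> NONE
READ b @v1: history=[] -> no version <= 1 -> NONE
v2: WRITE b=34  (b history now [(2, 34)])
v3: WRITE c=21  (c history now [(3, 21)])
v4: WRITE a=86  (a history now [(1, 42), (4, 86)])
v5: WRITE c=48  (c history now [(3, 21), (5, 48)])
v6: WRITE b=90  (b history now [(2, 34), (6, 90)])
v7: WRITE a=95  (a history now [(1, 42), (4, 86), (7, 95)])
READ c @v4: history=[(3, 21), (5, 48)] -> pick v3 -> 21
READ c @v1: history=[(3, 21), (5, 48)] -> no version <= 1 -> NONE
READ c @v6: history=[(3, 21), (5, 48)] -> pick v5 -> 48
v8: WRITE b=90  (b history now [(2, 34), (6, 90), (8, 90)])
READ b @v2: history=[(2, 34), (6, 90), (8, 90)] -> pick v2 -> 34
READ c @v1: history=[(3, 21), (5, 48)] -> no version <= 1 -> NONE
v9: WRITE c=55  (c history now [(3, 21), (5, 48), (9, 55)])
READ c @v3: history=[(3, 21), (5, 48), (9, 55)] -> pick v3 -> 21
READ a @v8: history=[(1, 42), (4, 86), (7, 95)] -> pick v7 -> 95
v10: WRITE c=25  (c history now [(3, 21), (5, 48), (9, 55), (10, 25)])
READ c @v1: history=[(3, 21), (5, 48), (9, 55), (10, 25)] -> no version <= 1 -> NONE
READ c @v9: history=[(3, 21), (5, 48), (9, 55), (10, 25)] -> pick v9 -> 55
v11: WRITE a=84  (a history now [(1, 42), (4, 86), (7, 95), (11, 84)])

Answer: NONE
NONE
NONE
21
NONE
48
34
NONE
21
95
NONE
55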